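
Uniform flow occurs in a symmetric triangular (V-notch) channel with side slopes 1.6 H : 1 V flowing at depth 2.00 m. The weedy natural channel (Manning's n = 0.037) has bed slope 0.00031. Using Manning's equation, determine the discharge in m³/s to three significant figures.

2.73 m³/s

A = z·y² = 1.6×2.00² = 6.400 m²
P = 2y√(1+z²) = 2×2.00×√(1+1.6²) = 7.547 m
R = A/P = 6.400/7.547 = 0.8480 m
Q = (1/n)·A·R^(2/3)·S^(1/2) = (1/0.037) × 6.400 × 0.8480^(2/3) × 0.00031^(1/2) = 2.728 m³/s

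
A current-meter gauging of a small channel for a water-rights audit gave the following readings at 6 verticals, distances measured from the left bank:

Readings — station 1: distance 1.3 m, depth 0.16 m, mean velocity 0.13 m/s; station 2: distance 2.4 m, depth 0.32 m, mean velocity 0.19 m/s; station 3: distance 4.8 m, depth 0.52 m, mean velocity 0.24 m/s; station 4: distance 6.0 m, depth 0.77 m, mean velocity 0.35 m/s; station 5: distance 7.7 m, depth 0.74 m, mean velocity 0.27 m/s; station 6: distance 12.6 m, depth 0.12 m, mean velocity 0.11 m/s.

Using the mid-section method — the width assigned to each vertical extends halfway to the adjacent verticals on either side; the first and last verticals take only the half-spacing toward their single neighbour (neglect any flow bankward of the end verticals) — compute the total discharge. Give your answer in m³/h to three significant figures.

5130 m³/h

w_1 = (2.4 − 1.3)/2 = 0.55 m; q_1 = 0.13 × 0.16 × 0.55 = 0.01144 m³/s
w_2 = (4.8 − 1.3)/2 = 1.75 m; q_2 = 0.19 × 0.32 × 1.75 = 0.1064 m³/s
w_3 = (6.0 − 2.4)/2 = 1.8 m; q_3 = 0.24 × 0.52 × 1.8 = 0.2246 m³/s
w_4 = (7.7 − 4.8)/2 = 1.45 m; q_4 = 0.35 × 0.77 × 1.45 = 0.3908 m³/s
w_5 = (12.6 − 6.0)/2 = 3.3 m; q_5 = 0.27 × 0.74 × 3.3 = 0.6593 m³/s
w_6 = (12.6 − 7.7)/2 = 2.45 m; q_6 = 0.11 × 0.12 × 2.45 = 0.03234 m³/s
Q = Σ qᵢ = 1.425 m³/s
= 1.425 × 3600 = 5130 m³/h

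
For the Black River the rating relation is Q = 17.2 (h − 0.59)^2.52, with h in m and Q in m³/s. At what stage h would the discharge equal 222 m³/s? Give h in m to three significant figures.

h − h₀ = (Q/C)^(1/b) = (222/17.2)^(1/2.52) = 2.759 m
h = 0.59 + 2.759 = 3.349 m

3.35 m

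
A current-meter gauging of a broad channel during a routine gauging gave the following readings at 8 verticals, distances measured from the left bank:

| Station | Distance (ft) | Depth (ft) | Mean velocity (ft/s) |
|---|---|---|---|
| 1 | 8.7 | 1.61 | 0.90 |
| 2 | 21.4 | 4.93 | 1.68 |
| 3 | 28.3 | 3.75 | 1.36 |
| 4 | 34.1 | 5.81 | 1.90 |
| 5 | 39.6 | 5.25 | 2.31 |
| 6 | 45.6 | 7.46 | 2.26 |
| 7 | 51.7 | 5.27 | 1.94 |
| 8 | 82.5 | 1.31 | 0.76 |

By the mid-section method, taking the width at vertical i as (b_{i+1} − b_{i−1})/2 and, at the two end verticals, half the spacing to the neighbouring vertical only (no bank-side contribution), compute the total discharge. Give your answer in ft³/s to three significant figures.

w_1 = (21.4 − 8.7)/2 = 6.35 ft; q_1 = 0.90 × 1.61 × 6.35 = 9.201 ft³/s
w_2 = (28.3 − 8.7)/2 = 9.8 ft; q_2 = 1.68 × 4.93 × 9.8 = 81.17 ft³/s
w_3 = (34.1 − 21.4)/2 = 6.35 ft; q_3 = 1.36 × 3.75 × 6.35 = 32.39 ft³/s
w_4 = (39.6 − 28.3)/2 = 5.65 ft; q_4 = 1.90 × 5.81 × 5.65 = 62.37 ft³/s
w_5 = (45.6 − 34.1)/2 = 5.75 ft; q_5 = 2.31 × 5.25 × 5.75 = 69.73 ft³/s
w_6 = (51.7 − 39.6)/2 = 6.05 ft; q_6 = 2.26 × 7.46 × 6.05 = 102.0 ft³/s
w_7 = (82.5 − 45.6)/2 = 18.45 ft; q_7 = 1.94 × 5.27 × 18.45 = 188.6 ft³/s
w_8 = (82.5 − 51.7)/2 = 15.4 ft; q_8 = 0.76 × 1.31 × 15.4 = 15.33 ft³/s
Q = Σ qᵢ = 560.8 ft³/s

561 ft³/s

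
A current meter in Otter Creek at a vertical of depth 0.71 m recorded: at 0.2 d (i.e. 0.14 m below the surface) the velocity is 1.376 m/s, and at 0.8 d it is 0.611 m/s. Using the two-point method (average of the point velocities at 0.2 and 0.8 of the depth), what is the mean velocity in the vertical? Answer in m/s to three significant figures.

v̄ = (1.376 + 0.611) / 2 = 0.9935 m/s

0.994 m/s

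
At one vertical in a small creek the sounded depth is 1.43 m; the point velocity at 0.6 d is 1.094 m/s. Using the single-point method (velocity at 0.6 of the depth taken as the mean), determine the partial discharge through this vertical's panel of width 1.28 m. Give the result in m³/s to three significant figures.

2.00 m³/s

v̄ = v₀.₆ = 1.094 m/s
q = v̄ × d × w = 1.094 × 1.43 × 1.28 = 2.002 m³/s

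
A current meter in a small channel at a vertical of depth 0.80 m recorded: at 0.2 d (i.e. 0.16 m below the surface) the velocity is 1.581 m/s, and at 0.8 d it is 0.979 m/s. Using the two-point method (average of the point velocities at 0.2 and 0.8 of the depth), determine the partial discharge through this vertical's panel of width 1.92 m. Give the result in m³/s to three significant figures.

1.97 m³/s

v̄ = (1.581 + 0.979) / 2 = 1.280 m/s
q = v̄ × d × w = 1.280 × 0.80 × 1.92 = 1.966 m³/s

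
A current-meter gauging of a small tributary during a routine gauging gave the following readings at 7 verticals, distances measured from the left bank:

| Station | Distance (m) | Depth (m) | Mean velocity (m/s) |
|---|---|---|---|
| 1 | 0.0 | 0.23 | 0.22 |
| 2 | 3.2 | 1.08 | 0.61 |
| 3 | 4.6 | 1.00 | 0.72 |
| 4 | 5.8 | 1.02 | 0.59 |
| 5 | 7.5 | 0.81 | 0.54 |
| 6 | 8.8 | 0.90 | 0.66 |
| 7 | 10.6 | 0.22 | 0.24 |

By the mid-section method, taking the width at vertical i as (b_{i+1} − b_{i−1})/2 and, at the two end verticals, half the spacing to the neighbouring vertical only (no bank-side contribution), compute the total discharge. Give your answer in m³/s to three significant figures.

w_1 = (3.2 − 0.0)/2 = 1.6 m; q_1 = 0.22 × 0.23 × 1.6 = 0.08096 m³/s
w_2 = (4.6 − 0.0)/2 = 2.3 m; q_2 = 0.61 × 1.08 × 2.3 = 1.515 m³/s
w_3 = (5.8 − 3.2)/2 = 1.3 m; q_3 = 0.72 × 1.00 × 1.3 = 0.9360 m³/s
w_4 = (7.5 − 4.6)/2 = 1.45 m; q_4 = 0.59 × 1.02 × 1.45 = 0.8726 m³/s
w_5 = (8.8 − 5.8)/2 = 1.5 m; q_5 = 0.54 × 0.81 × 1.5 = 0.6561 m³/s
w_6 = (10.6 − 7.5)/2 = 1.55 m; q_6 = 0.66 × 0.90 × 1.55 = 0.9207 m³/s
w_7 = (10.6 − 8.8)/2 = 0.9 m; q_7 = 0.24 × 0.22 × 0.9 = 0.04752 m³/s
Q = Σ qᵢ = 5.029 m³/s

5.03 m³/s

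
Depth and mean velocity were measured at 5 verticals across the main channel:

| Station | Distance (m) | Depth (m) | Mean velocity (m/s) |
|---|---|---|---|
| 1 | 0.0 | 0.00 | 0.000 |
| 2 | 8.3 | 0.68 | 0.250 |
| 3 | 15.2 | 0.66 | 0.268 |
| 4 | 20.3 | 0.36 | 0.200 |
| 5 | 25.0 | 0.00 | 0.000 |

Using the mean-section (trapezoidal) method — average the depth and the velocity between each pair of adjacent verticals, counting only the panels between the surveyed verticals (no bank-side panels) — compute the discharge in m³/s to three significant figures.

Panel 1-2: Δb = 8.3 m, d̄ = (0.00+0.68)/2 = 0.34, v̄ = (0.000+0.250)/2 = 0.125 → q = 8.3×0.34×0.125 = 0.3528 m³/s
Panel 2-3: Δb = 6.9 m, d̄ = (0.68+0.66)/2 = 0.67, v̄ = (0.250+0.268)/2 = 0.259 → q = 6.9×0.67×0.259 = 1.197 m³/s
Panel 3-4: Δb = 5.1 m, d̄ = (0.66+0.36)/2 = 0.51, v̄ = (0.268+0.200)/2 = 0.234 → q = 5.1×0.51×0.234 = 0.6086 m³/s
Panel 4-5: Δb = 4.7 m, d̄ = (0.36+0.00)/2 = 0.18, v̄ = (0.200+0.000)/2 = 0.1 → q = 4.7×0.18×0.1 = 0.08460 m³/s
Q = Σ q = 2.243 m³/s

2.24 m³/s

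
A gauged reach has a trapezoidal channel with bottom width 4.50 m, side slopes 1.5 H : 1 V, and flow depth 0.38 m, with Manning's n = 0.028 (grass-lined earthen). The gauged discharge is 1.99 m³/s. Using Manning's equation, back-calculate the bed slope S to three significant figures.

A = (b + z·y)·y = (4.50 + 1.5×0.38)×0.38 = 1.927 m²
P = b + 2y√(1+z²) = 4.50 + 2×0.38×√(1+1.5²) = 5.870 m
R = A/P = 1.927/5.870 = 0.3282 m
S = (Q·n / (1·A·R^(2/3)))² = (1.99×0.028 / (1×1.927×0.4758))² = 0.003695

0.00369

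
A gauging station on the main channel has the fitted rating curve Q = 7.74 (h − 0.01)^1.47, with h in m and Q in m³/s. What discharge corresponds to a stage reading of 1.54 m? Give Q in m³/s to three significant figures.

14.5 m³/s

Q = 7.74 × (1.54 − 0.01)^1.47 = 7.74 × 1.53^1.47 = 14.46 m³/s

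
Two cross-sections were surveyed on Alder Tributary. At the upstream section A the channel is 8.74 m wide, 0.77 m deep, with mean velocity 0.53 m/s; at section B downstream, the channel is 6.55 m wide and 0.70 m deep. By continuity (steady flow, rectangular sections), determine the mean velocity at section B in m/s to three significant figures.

0.778 m/s

Q = A₁V₁ = (8.74×0.77) × 0.53 = 3.567 m³/s
A₂ = 6.55 × 0.70 = 4.585 m²
V₂ = Q/A₂ = 3.567/4.585 = 0.7779 m/s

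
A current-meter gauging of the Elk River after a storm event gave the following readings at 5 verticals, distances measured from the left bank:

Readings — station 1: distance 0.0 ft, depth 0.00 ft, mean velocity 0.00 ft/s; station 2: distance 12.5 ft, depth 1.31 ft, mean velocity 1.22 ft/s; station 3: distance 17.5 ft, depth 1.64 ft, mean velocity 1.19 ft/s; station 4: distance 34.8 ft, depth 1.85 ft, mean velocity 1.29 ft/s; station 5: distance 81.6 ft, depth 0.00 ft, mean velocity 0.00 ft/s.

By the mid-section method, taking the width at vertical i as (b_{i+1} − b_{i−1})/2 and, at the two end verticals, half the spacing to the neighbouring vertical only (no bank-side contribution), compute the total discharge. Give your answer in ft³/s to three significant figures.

112 ft³/s

w_2 = (17.5 − 0.0)/2 = 8.75 ft; q_2 = 1.22 × 1.31 × 8.75 = 13.98 ft³/s
w_3 = (34.8 − 12.5)/2 = 11.15 ft; q_3 = 1.19 × 1.64 × 11.15 = 21.76 ft³/s
w_4 = (81.6 − 17.5)/2 = 32.05 ft; q_4 = 1.29 × 1.85 × 32.05 = 76.49 ft³/s
Stations 1, 5 contribute zero (depth or velocity is 0).
Q = Σ qᵢ = 112.2 ft³/s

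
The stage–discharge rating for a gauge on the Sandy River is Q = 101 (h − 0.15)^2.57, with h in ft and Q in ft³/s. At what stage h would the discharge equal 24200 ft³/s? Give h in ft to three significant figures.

8.58 ft

h − h₀ = (Q/C)^(1/b) = (24200/101)^(1/2.57) = 8.431 ft
h = 0.15 + 8.431 = 8.581 ft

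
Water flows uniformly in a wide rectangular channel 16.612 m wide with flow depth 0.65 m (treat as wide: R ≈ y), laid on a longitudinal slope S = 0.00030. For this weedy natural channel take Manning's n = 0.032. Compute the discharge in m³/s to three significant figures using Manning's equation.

A = b·y = 16.612 × 0.65 = 10.80 m²
Wide channel: R ≈ y = 0.65 m
Q = (1/n)·A·R^(2/3)·S^(1/2) = (1/0.032) × 10.80 × 0.6500^(2/3) × 0.00030^(1/2) = 4.386 m³/s

4.39 m³/s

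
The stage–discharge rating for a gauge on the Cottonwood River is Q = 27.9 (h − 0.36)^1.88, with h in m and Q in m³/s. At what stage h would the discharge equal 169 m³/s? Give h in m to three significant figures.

2.97 m

h − h₀ = (Q/C)^(1/b) = (169/27.9)^(1/1.88) = 2.607 m
h = 0.36 + 2.607 = 2.967 m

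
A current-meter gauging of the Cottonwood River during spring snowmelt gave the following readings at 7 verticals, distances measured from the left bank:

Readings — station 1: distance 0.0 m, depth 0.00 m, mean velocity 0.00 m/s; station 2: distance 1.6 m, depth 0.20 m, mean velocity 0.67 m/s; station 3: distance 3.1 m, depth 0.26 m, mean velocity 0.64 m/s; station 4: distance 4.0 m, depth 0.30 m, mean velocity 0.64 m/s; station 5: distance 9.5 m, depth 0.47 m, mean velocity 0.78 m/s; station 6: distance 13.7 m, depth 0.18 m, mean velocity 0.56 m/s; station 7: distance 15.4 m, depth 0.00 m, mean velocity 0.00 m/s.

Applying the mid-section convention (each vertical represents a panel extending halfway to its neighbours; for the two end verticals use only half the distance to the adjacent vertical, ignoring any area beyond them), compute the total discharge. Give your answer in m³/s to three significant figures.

w_2 = (3.1 − 0.0)/2 = 1.55 m; q_2 = 0.67 × 0.20 × 1.55 = 0.2077 m³/s
w_3 = (4.0 − 1.6)/2 = 1.2 m; q_3 = 0.64 × 0.26 × 1.2 = 0.1997 m³/s
w_4 = (9.5 − 3.1)/2 = 3.2 m; q_4 = 0.64 × 0.30 × 3.2 = 0.6144 m³/s
w_5 = (13.7 − 4.0)/2 = 4.85 m; q_5 = 0.78 × 0.47 × 4.85 = 1.778 m³/s
w_6 = (15.4 − 9.5)/2 = 2.95 m; q_6 = 0.56 × 0.18 × 2.95 = 0.2974 m³/s
Stations 1, 7 contribute zero (depth or velocity is 0).
Q = Σ qᵢ = 3.097 m³/s

3.10 m³/s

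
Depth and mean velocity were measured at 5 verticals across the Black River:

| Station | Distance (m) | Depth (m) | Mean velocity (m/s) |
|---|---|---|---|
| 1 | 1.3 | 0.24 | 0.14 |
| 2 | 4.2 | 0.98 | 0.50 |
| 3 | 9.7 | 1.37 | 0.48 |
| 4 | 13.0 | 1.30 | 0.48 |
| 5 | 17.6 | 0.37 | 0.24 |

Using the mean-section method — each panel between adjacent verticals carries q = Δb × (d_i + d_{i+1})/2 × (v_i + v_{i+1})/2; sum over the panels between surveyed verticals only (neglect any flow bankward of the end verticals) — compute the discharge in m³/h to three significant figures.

26000 m³/h

Panel 1-2: Δb = 2.9 m, d̄ = (0.24+0.98)/2 = 0.61, v̄ = (0.14+0.50)/2 = 0.32 → q = 2.9×0.61×0.32 = 0.5661 m³/s
Panel 2-3: Δb = 5.5 m, d̄ = (0.98+1.37)/2 = 1.175, v̄ = (0.50+0.48)/2 = 0.49 → q = 5.5×1.175×0.49 = 3.167 m³/s
Panel 3-4: Δb = 3.3 m, d̄ = (1.37+1.30)/2 = 1.335, v̄ = (0.48+0.48)/2 = 0.48 → q = 3.3×1.335×0.48 = 2.115 m³/s
Panel 4-5: Δb = 4.6 m, d̄ = (1.30+0.37)/2 = 0.835, v̄ = (0.48+0.24)/2 = 0.36 → q = 4.6×0.835×0.36 = 1.383 m³/s
Q = Σ q = 7.230 m³/s
= 7.230 × 3600 = 26030 m³/h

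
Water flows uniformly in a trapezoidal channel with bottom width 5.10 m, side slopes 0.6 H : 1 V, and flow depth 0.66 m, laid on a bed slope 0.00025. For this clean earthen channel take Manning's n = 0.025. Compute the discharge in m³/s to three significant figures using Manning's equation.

A = (b + z·y)·y = (5.10 + 0.6×0.66)×0.66 = 3.627 m²
P = b + 2y√(1+z²) = 5.10 + 2×0.66×√(1+0.6²) = 6.639 m
R = A/P = 3.627/6.639 = 0.5463 m
Q = (1/n)·A·R^(2/3)·S^(1/2) = (1/0.025) × 3.627 × 0.5463^(2/3) × 0.00025^(1/2) = 1.533 m³/s

1.53 m³/s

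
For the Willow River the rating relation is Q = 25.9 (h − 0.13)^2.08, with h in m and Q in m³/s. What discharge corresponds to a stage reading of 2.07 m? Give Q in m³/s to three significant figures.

103 m³/s

Q = 25.9 × (2.07 − 0.13)^2.08 = 25.9 × 1.94^2.08 = 102.8 m³/s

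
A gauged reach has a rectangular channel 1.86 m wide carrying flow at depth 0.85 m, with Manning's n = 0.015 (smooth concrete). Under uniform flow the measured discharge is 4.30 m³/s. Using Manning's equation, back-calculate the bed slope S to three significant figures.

A = b·y = 1.86 × 0.85 = 1.581 m²
P = b + 2y = 1.86 + 2×0.85 = 3.560 m
R = A/P = 1.581/3.560 = 0.4441 m
S = (Q·n / (1·A·R^(2/3)))² = (4.30×0.015 / (1×1.581×0.5821))² = 0.004912

0.00491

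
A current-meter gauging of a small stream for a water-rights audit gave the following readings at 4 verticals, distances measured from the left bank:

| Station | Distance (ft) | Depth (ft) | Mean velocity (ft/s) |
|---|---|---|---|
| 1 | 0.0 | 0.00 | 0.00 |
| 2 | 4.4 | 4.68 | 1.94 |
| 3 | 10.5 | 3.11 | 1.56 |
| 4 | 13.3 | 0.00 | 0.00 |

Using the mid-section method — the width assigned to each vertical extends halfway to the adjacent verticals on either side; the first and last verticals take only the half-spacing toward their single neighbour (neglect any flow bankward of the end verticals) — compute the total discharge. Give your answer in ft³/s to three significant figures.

w_2 = (10.5 − 0.0)/2 = 5.25 ft; q_2 = 1.94 × 4.68 × 5.25 = 47.67 ft³/s
w_3 = (13.3 − 4.4)/2 = 4.45 ft; q_3 = 1.56 × 3.11 × 4.45 = 21.59 ft³/s
Stations 1, 4 contribute zero (depth or velocity is 0).
Q = Σ qᵢ = 69.26 ft³/s

69.3 ft³/s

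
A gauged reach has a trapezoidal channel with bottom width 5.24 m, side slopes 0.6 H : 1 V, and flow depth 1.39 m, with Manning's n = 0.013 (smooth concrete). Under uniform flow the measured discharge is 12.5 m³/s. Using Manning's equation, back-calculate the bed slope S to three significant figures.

A = (b + z·y)·y = (5.24 + 0.6×1.39)×1.39 = 8.443 m²
P = b + 2y√(1+z²) = 5.24 + 2×1.39×√(1+0.6²) = 8.482 m
R = A/P = 8.443/8.482 = 0.9954 m
S = (Q·n / (1·A·R^(2/3)))² = (12.5×0.013 / (1×8.443×0.9969))² = 0.0003727

0.000373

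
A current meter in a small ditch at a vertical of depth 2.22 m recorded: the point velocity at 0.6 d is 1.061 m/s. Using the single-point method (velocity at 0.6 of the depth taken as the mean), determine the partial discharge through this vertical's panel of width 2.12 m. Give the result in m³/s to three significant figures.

v̄ = v₀.₆ = 1.061 m/s
q = v̄ × d × w = 1.061 × 2.22 × 2.12 = 4.993 m³/s

4.99 m³/s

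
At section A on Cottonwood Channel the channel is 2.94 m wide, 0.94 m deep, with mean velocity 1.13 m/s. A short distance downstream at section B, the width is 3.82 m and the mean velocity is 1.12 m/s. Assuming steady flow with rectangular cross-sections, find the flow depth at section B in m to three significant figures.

Q = A₁V₁ = (2.94×0.94) × 1.13 = 3.123 m³/s
d₂ = Q/(b₂ V₂) = 3.123/(3.82×1.12) = 0.7299 m

0.730 m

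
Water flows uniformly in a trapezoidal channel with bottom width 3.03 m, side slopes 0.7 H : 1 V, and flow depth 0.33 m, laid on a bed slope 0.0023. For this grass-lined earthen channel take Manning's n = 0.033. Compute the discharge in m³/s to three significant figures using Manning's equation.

A = (b + z·y)·y = (3.03 + 0.7×0.33)×0.33 = 1.076 m²
P = b + 2y√(1+z²) = 3.03 + 2×0.33×√(1+0.7²) = 3.836 m
R = A/P = 1.076/3.836 = 0.2806 m
Q = (1/n)·A·R^(2/3)·S^(1/2) = (1/0.033) × 1.076 × 0.2806^(2/3) × 0.0023^(1/2) = 0.6702 m³/s

0.670 m³/s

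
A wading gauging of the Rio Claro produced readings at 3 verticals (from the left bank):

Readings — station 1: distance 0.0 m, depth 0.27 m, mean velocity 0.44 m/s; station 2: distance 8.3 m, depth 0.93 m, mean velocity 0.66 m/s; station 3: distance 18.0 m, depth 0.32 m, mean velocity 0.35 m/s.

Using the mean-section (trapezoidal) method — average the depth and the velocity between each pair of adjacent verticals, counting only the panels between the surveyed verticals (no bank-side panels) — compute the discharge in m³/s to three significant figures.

Panel 1-2: Δb = 8.3 m, d̄ = (0.27+0.93)/2 = 0.6, v̄ = (0.44+0.66)/2 = 0.55 → q = 8.3×0.6×0.55 = 2.739 m³/s
Panel 2-3: Δb = 9.7 m, d̄ = (0.93+0.32)/2 = 0.625, v̄ = (0.66+0.35)/2 = 0.505 → q = 9.7×0.625×0.505 = 3.062 m³/s
Q = Σ q = 5.801 m³/s

5.80 m³/s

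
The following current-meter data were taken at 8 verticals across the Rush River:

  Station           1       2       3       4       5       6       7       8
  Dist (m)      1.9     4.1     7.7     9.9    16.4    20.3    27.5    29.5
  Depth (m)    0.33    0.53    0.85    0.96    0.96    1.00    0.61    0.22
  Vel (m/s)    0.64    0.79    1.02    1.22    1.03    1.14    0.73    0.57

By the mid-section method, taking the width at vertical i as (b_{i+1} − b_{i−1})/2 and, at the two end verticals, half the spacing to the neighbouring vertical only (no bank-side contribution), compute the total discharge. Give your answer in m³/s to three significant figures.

22.7 m³/s

w_1 = (4.1 − 1.9)/2 = 1.1 m; q_1 = 0.64 × 0.33 × 1.1 = 0.2323 m³/s
w_2 = (7.7 − 1.9)/2 = 2.9 m; q_2 = 0.79 × 0.53 × 2.9 = 1.214 m³/s
w_3 = (9.9 − 4.1)/2 = 2.9 m; q_3 = 1.02 × 0.85 × 2.9 = 2.514 m³/s
w_4 = (16.4 − 7.7)/2 = 4.35 m; q_4 = 1.22 × 0.96 × 4.35 = 5.095 m³/s
w_5 = (20.3 − 9.9)/2 = 5.2 m; q_5 = 1.03 × 0.96 × 5.2 = 5.142 m³/s
w_6 = (27.5 − 16.4)/2 = 5.55 m; q_6 = 1.14 × 1.00 × 5.55 = 6.327 m³/s
w_7 = (29.5 − 20.3)/2 = 4.6 m; q_7 = 0.73 × 0.61 × 4.6 = 2.048 m³/s
w_8 = (29.5 − 27.5)/2 = 1 m; q_8 = 0.57 × 0.22 × 1 = 0.1254 m³/s
Q = Σ qᵢ = 22.70 m³/s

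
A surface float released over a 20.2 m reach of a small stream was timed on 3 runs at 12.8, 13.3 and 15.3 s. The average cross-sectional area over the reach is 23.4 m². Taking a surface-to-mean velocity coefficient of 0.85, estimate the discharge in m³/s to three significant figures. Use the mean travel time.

t̄ = (12.8 + 13.3 + 15.3) / 3 = 13.8 s
v_surface = L / t̄ = 20.2 / 13.8 = 1.464 m/s
v_mean = 0.85 × 1.464 = 1.244 m/s
Q = A × v_mean = 23.4 × 1.244 = 29.11 m³/s

29.1 m³/s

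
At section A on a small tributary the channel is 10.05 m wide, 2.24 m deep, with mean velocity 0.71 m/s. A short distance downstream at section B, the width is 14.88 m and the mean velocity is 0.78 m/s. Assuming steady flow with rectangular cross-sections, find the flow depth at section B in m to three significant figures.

Q = A₁V₁ = (10.05×2.24) × 0.71 = 15.98 m³/s
d₂ = Q/(b₂ V₂) = 15.98/(14.88×0.78) = 1.377 m

1.38 m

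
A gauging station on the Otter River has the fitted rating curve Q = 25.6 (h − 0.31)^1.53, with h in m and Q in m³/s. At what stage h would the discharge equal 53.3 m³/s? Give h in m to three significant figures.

1.92 m

h − h₀ = (Q/C)^(1/b) = (53.3/25.6)^(1/1.53) = 1.615 m
h = 0.31 + 1.615 = 1.925 m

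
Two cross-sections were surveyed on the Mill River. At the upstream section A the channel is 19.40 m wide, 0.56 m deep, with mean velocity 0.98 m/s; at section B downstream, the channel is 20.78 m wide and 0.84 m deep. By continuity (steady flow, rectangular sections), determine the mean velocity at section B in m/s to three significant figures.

0.610 m/s

Q = A₁V₁ = (19.40×0.56) × 0.98 = 10.65 m³/s
A₂ = 20.78 × 0.84 = 17.46 m²
V₂ = Q/A₂ = 10.65/17.46 = 0.6099 m/s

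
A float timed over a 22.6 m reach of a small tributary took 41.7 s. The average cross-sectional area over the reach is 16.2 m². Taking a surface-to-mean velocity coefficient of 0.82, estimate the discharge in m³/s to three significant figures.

v_surface = L / t̄ = 22.6 / 41.7 = 0.5420 m/s
v_mean = 0.82 × 0.5420 = 0.4444 m/s
Q = A × v_mean = 16.2 × 0.4444 = 7.199 m³/s

7.20 m³/s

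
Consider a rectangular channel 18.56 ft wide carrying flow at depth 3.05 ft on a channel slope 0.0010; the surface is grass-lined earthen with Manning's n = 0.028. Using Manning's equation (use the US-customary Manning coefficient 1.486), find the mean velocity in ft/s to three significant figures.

2.92 ft/s

A = b·y = 18.56 × 3.05 = 56.61 ft²
P = b + 2y = 18.56 + 2×3.05 = 24.66 ft
R = A/P = 56.61/24.66 = 2.296 ft
Q = (1.486/n)·A·R^(2/3)·S^(1/2) = (1.486/0.028) × 56.61 × 2.296^(2/3) × 0.0010^(1/2) = 165.3 ft³/s
V = Q/A = 165.3/56.61 = 2.920 ft/s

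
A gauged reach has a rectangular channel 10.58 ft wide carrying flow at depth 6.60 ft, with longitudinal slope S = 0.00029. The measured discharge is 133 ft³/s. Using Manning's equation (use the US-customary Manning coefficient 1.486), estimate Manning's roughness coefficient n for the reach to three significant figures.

0.0272

A = b·y = 10.58 × 6.60 = 69.83 ft²
P = b + 2y = 10.58 + 2×6.60 = 23.78 ft
R = A/P = 69.83/23.78 = 2.936 ft
n = (1.486/Q)·A·R^(2/3)·S^(1/2) = (1.486/133) × 69.83 × 2.051 × 0.01703 = 0.02724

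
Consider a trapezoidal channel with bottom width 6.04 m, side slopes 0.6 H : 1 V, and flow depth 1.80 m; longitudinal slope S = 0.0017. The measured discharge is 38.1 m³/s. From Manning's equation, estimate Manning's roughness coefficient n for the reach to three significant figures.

A = (b + z·y)·y = (6.04 + 0.6×1.80)×1.80 = 12.82 m²
P = b + 2y√(1+z²) = 6.04 + 2×1.80×√(1+0.6²) = 10.24 m
R = A/P = 12.82/10.24 = 1.252 m
n = (1/Q)·A·R^(2/3)·S^(1/2) = (1/38.1) × 12.82 × 1.161 × 0.04123 = 0.01611

0.0161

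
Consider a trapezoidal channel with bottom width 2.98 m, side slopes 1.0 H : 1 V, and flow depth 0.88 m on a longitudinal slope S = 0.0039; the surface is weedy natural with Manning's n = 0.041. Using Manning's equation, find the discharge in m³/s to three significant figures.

A = (b + z·y)·y = (2.98 + 1.0×0.88)×0.88 = 3.397 m²
P = b + 2y√(1+z²) = 2.98 + 2×0.88×√(1+1.0²) = 5.469 m
R = A/P = 3.397/5.469 = 0.6211 m
Q = (1/n)·A·R^(2/3)·S^(1/2) = (1/0.041) × 3.397 × 0.6211^(2/3) × 0.0039^(1/2) = 3.766 m³/s

3.77 m³/s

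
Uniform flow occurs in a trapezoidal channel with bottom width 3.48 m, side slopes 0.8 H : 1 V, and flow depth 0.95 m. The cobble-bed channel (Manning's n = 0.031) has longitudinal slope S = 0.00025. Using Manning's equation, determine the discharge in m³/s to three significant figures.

A = (b + z·y)·y = (3.48 + 0.8×0.95)×0.95 = 4.028 m²
P = b + 2y√(1+z²) = 3.48 + 2×0.95×√(1+0.8²) = 5.913 m
R = A/P = 4.028/5.913 = 0.6812 m
Q = (1/n)·A·R^(2/3)·S^(1/2) = (1/0.031) × 4.028 × 0.6812^(2/3) × 0.00025^(1/2) = 1.591 m³/s

1.59 m³/s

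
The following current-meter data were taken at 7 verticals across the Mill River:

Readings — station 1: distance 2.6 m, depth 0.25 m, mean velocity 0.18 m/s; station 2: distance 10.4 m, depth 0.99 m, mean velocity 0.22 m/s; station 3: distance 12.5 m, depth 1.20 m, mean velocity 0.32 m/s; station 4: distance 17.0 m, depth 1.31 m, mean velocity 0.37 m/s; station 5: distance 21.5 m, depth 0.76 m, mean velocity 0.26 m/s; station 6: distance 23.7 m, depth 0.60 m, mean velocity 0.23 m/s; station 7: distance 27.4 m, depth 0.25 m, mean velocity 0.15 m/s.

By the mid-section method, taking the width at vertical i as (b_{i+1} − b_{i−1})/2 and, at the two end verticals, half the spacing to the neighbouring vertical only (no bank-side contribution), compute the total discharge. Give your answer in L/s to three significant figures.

w_1 = (10.4 − 2.6)/2 = 3.9 m; q_1 = 0.18 × 0.25 × 3.9 = 0.1755 m³/s
w_2 = (12.5 − 2.6)/2 = 4.95 m; q_2 = 0.22 × 0.99 × 4.95 = 1.078 m³/s
w_3 = (17.0 − 10.4)/2 = 3.3 m; q_3 = 0.32 × 1.20 × 3.3 = 1.267 m³/s
w_4 = (21.5 − 12.5)/2 = 4.5 m; q_4 = 0.37 × 1.31 × 4.5 = 2.181 m³/s
w_5 = (23.7 − 17.0)/2 = 3.35 m; q_5 = 0.26 × 0.76 × 3.35 = 0.6620 m³/s
w_6 = (27.4 − 21.5)/2 = 2.95 m; q_6 = 0.23 × 0.60 × 2.95 = 0.4071 m³/s
w_7 = (27.4 − 23.7)/2 = 1.85 m; q_7 = 0.15 × 0.25 × 1.85 = 0.06938 m³/s
Q = Σ qᵢ = 5.840 m³/s
= 5.840 × 1000 = 5840 L/s

5840 L/s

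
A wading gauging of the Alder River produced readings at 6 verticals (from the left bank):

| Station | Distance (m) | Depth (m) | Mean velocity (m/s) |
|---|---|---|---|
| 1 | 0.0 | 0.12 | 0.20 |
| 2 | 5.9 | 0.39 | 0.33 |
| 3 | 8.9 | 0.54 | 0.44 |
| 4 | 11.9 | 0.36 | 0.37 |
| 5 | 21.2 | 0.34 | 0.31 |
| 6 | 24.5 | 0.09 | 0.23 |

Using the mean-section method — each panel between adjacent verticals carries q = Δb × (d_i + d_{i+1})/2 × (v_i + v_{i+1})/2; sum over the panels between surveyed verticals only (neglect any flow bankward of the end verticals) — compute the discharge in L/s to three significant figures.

2780 L/s

Panel 1-2: Δb = 5.9 m, d̄ = (0.12+0.39)/2 = 0.255, v̄ = (0.20+0.33)/2 = 0.265 → q = 5.9×0.255×0.265 = 0.3987 m³/s
Panel 2-3: Δb = 3 m, d̄ = (0.39+0.54)/2 = 0.465, v̄ = (0.33+0.44)/2 = 0.385 → q = 3×0.465×0.385 = 0.5371 m³/s
Panel 3-4: Δb = 3 m, d̄ = (0.54+0.36)/2 = 0.45, v̄ = (0.44+0.37)/2 = 0.405 → q = 3×0.45×0.405 = 0.5468 m³/s
Panel 4-5: Δb = 9.3 m, d̄ = (0.36+0.34)/2 = 0.35, v̄ = (0.37+0.31)/2 = 0.34 → q = 9.3×0.35×0.34 = 1.107 m³/s
Panel 5-6: Δb = 3.3 m, d̄ = (0.34+0.09)/2 = 0.215, v̄ = (0.31+0.23)/2 = 0.27 → q = 3.3×0.215×0.27 = 0.1916 m³/s
Q = Σ q = 2.781 m³/s
= 2.781 × 1000 = 2781 L/s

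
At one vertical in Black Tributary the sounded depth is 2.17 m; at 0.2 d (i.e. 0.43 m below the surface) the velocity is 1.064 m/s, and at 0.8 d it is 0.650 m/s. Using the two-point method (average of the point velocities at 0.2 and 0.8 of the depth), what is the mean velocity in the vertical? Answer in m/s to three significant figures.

v̄ = (1.064 + 0.650) / 2 = 0.8570 m/s

0.857 m/s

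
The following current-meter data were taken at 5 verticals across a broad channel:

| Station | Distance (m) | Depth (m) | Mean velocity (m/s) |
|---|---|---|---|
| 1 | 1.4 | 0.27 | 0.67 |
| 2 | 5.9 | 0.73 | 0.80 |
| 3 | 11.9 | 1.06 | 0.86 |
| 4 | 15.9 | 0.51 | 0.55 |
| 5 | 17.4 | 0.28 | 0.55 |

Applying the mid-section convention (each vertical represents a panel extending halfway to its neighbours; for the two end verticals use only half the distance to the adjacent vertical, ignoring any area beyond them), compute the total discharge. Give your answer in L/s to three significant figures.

w_1 = (5.9 − 1.4)/2 = 2.25 m; q_1 = 0.67 × 0.27 × 2.25 = 0.4070 m³/s
w_2 = (11.9 − 1.4)/2 = 5.25 m; q_2 = 0.80 × 0.73 × 5.25 = 3.066 m³/s
w_3 = (15.9 − 5.9)/2 = 5 m; q_3 = 0.86 × 1.06 × 5 = 4.558 m³/s
w_4 = (17.4 − 11.9)/2 = 2.75 m; q_4 = 0.55 × 0.51 × 2.75 = 0.7714 m³/s
w_5 = (17.4 − 15.9)/2 = 0.75 m; q_5 = 0.55 × 0.28 × 0.75 = 0.1155 m³/s
Q = Σ qᵢ = 8.918 m³/s
= 8.918 × 1000 = 8918 L/s

8920 L/s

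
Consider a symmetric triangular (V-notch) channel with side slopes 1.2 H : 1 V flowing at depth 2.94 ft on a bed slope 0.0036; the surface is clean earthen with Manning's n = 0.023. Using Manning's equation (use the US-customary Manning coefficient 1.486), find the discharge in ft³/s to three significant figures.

A = z·y² = 1.2×2.94² = 10.37 ft²
P = 2y√(1+z²) = 2×2.94×√(1+1.2²) = 9.185 ft
R = A/P = 10.37/9.185 = 1.129 ft
Q = (1.486/n)·A·R^(2/3)·S^(1/2) = (1.486/0.023) × 10.37 × 1.129^(2/3) × 0.0036^(1/2) = 43.60 ft³/s

43.6 ft³/s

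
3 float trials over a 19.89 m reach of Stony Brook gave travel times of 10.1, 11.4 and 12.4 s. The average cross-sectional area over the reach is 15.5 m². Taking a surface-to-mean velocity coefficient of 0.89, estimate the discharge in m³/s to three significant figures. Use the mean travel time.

t̄ = (10.1 + 11.4 + 12.4) / 3 = 11.3 s
v_surface = L / t̄ = 19.89 / 11.3 = 1.760 m/s
v_mean = 0.89 × 1.760 = 1.567 m/s
Q = A × v_mean = 15.5 × 1.567 = 24.28 m³/s

24.3 m³/s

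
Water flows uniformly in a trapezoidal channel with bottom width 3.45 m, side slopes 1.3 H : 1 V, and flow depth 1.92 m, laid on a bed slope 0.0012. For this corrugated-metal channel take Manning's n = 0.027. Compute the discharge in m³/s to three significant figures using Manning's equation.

16.3 m³/s

A = (b + z·y)·y = (3.45 + 1.3×1.92)×1.92 = 11.42 m²
P = b + 2y√(1+z²) = 3.45 + 2×1.92×√(1+1.3²) = 9.748 m
R = A/P = 11.42/9.748 = 1.171 m
Q = (1/n)·A·R^(2/3)·S^(1/2) = (1/0.027) × 11.42 × 1.171^(2/3) × 0.0012^(1/2) = 16.27 m³/s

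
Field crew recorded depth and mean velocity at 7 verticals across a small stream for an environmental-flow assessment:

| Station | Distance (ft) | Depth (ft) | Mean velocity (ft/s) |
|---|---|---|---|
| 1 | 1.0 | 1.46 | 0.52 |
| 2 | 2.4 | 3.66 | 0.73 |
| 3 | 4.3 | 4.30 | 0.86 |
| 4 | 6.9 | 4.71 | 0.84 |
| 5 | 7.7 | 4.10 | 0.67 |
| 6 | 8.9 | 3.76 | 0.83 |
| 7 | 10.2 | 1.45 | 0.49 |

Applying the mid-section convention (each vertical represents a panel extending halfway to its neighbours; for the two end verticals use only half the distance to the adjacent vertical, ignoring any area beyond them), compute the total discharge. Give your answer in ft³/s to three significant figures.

27.1 ft³/s

w_1 = (2.4 − 1.0)/2 = 0.7 ft; q_1 = 0.52 × 1.46 × 0.7 = 0.5314 ft³/s
w_2 = (4.3 − 1.0)/2 = 1.65 ft; q_2 = 0.73 × 3.66 × 1.65 = 4.408 ft³/s
w_3 = (6.9 − 2.4)/2 = 2.25 ft; q_3 = 0.86 × 4.30 × 2.25 = 8.321 ft³/s
w_4 = (7.7 − 4.3)/2 = 1.7 ft; q_4 = 0.84 × 4.71 × 1.7 = 6.726 ft³/s
w_5 = (8.9 − 6.9)/2 = 1 ft; q_5 = 0.67 × 4.10 × 1 = 2.747 ft³/s
w_6 = (10.2 − 7.7)/2 = 1.25 ft; q_6 = 0.83 × 3.76 × 1.25 = 3.901 ft³/s
w_7 = (10.2 − 8.9)/2 = 0.65 ft; q_7 = 0.49 × 1.45 × 0.65 = 0.4618 ft³/s
Q = Σ qᵢ = 27.10 ft³/s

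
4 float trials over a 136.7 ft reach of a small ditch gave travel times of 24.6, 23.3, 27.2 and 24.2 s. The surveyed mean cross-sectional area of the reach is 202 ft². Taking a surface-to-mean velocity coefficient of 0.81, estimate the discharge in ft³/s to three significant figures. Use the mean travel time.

901 ft³/s

t̄ = (24.6 + 23.3 + 27.2 + 24.2) / 4 = 24.825 s
v_surface = L / t̄ = 136.7 / 24.825 = 5.507 ft/s
v_mean = 0.81 × 5.507 = 4.460 ft/s
Q = A × v_mean = 202 × 4.460 = 901.0 ft³/s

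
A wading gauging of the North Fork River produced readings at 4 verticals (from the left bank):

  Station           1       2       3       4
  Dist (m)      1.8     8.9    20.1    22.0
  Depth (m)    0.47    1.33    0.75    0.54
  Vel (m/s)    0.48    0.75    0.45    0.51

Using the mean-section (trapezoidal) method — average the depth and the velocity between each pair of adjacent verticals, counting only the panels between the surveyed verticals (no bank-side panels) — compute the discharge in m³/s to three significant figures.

11.5 m³/s

Panel 1-2: Δb = 7.1 m, d̄ = (0.47+1.33)/2 = 0.9, v̄ = (0.48+0.75)/2 = 0.615 → q = 7.1×0.9×0.615 = 3.930 m³/s
Panel 2-3: Δb = 11.2 m, d̄ = (1.33+0.75)/2 = 1.04, v̄ = (0.75+0.45)/2 = 0.6 → q = 11.2×1.04×0.6 = 6.989 m³/s
Panel 3-4: Δb = 1.9 m, d̄ = (0.75+0.54)/2 = 0.645, v̄ = (0.45+0.51)/2 = 0.48 → q = 1.9×0.645×0.48 = 0.5882 m³/s
Q = Σ q = 11.51 m³/s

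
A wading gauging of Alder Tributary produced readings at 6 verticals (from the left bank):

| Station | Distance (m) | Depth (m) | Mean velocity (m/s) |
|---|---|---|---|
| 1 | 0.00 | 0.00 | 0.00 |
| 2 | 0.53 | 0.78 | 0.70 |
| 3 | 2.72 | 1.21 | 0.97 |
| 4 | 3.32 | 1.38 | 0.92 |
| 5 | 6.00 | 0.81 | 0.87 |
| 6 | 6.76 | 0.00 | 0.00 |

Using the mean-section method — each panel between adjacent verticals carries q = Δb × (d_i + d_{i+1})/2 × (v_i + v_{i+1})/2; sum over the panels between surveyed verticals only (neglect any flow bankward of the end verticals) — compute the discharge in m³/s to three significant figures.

Panel 1-2: Δb = 0.53 m, d̄ = (0.00+0.78)/2 = 0.39, v̄ = (0.00+0.70)/2 = 0.35 → q = 0.53×0.39×0.35 = 0.07235 m³/s
Panel 2-3: Δb = 2.19 m, d̄ = (0.78+1.21)/2 = 0.995, v̄ = (0.70+0.97)/2 = 0.835 → q = 2.19×0.995×0.835 = 1.820 m³/s
Panel 3-4: Δb = 0.6 m, d̄ = (1.21+1.38)/2 = 1.295, v̄ = (0.97+0.92)/2 = 0.945 → q = 0.6×1.295×0.945 = 0.7343 m³/s
Panel 4-5: Δb = 2.68 m, d̄ = (1.38+0.81)/2 = 1.095, v̄ = (0.92+0.87)/2 = 0.895 → q = 2.68×1.095×0.895 = 2.626 m³/s
Panel 5-6: Δb = 0.76 m, d̄ = (0.81+0.00)/2 = 0.405, v̄ = (0.87+0.00)/2 = 0.435 → q = 0.76×0.405×0.435 = 0.1339 m³/s
Q = Σ q = 5.386 m³/s

5.39 m³/s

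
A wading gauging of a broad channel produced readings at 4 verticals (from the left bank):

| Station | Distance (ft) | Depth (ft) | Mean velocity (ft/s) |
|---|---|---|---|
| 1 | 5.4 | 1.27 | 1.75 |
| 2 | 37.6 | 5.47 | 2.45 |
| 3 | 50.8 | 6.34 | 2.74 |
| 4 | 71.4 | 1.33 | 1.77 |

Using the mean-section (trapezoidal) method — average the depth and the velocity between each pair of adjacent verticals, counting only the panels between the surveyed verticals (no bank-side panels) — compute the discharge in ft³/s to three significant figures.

608 ft³/s

Panel 1-2: Δb = 32.2 ft, d̄ = (1.27+5.47)/2 = 3.37, v̄ = (1.75+2.45)/2 = 2.1 → q = 32.2×3.37×2.1 = 227.9 ft³/s
Panel 2-3: Δb = 13.2 ft, d̄ = (5.47+6.34)/2 = 5.905, v̄ = (2.45+2.74)/2 = 2.595 → q = 13.2×5.905×2.595 = 202.3 ft³/s
Panel 3-4: Δb = 20.6 ft, d̄ = (6.34+1.33)/2 = 3.835, v̄ = (2.74+1.77)/2 = 2.255 → q = 20.6×3.835×2.255 = 178.1 ft³/s
Q = Σ q = 608.3 ft³/s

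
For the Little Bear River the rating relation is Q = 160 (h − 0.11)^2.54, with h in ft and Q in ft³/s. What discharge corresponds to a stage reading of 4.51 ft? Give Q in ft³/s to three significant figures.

6890 ft³/s

Q = 160 × (4.51 − 0.11)^2.54 = 160 × 4.4^2.54 = 6894 ft³/s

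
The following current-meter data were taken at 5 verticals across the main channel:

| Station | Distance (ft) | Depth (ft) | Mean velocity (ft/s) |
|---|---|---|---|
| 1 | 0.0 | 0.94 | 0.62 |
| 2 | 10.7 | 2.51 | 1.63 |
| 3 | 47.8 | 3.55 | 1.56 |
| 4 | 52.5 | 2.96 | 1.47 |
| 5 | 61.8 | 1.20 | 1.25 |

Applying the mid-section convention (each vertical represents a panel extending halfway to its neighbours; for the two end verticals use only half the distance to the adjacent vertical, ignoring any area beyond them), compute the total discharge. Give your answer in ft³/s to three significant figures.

w_1 = (10.7 − 0.0)/2 = 5.35 ft; q_1 = 0.62 × 0.94 × 5.35 = 3.118 ft³/s
w_2 = (47.8 − 0.0)/2 = 23.9 ft; q_2 = 1.63 × 2.51 × 23.9 = 97.78 ft³/s
w_3 = (52.5 − 10.7)/2 = 20.9 ft; q_3 = 1.56 × 3.55 × 20.9 = 115.7 ft³/s
w_4 = (61.8 − 47.8)/2 = 7 ft; q_4 = 1.47 × 2.96 × 7 = 30.46 ft³/s
w_5 = (61.8 − 52.5)/2 = 4.65 ft; q_5 = 1.25 × 1.20 × 4.65 = 6.975 ft³/s
Q = Σ qᵢ = 254.1 ft³/s

254 ft³/s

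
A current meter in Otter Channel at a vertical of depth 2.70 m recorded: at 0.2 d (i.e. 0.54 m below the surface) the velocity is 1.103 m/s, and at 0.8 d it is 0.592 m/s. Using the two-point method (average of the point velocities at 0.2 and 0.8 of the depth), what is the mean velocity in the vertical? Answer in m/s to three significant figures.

0.848 m/s

v̄ = (1.103 + 0.592) / 2 = 0.8475 m/s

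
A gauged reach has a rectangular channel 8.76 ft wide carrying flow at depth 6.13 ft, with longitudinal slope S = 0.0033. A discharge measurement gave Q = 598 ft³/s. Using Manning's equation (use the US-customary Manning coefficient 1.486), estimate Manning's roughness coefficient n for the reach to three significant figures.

A = b·y = 8.76 × 6.13 = 53.70 ft²
P = b + 2y = 8.76 + 2×6.13 = 21.02 ft
R = A/P = 53.70/21.02 = 2.555 ft
n = (1.486/Q)·A·R^(2/3)·S^(1/2) = (1.486/598) × 53.70 × 1.869 × 0.05745 = 0.01432

0.0143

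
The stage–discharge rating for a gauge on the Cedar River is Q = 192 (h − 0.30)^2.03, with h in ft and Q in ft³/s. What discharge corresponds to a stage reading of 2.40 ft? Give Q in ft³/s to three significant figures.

866 ft³/s

Q = 192 × (2.40 − 0.30)^2.03 = 192 × 2.1^2.03 = 865.8 ft³/s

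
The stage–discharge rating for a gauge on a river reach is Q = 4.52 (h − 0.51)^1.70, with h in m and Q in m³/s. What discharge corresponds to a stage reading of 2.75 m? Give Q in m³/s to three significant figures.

17.8 m³/s

Q = 4.52 × (2.75 − 0.51)^1.70 = 4.52 × 2.24^1.70 = 17.81 m³/s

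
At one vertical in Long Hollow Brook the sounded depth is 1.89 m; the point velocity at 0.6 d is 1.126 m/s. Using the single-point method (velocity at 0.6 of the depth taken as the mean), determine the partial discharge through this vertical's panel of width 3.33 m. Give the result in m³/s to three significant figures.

v̄ = v₀.₆ = 1.126 m/s
q = v̄ × d × w = 1.126 × 1.89 × 3.33 = 7.087 m³/s

7.09 m³/s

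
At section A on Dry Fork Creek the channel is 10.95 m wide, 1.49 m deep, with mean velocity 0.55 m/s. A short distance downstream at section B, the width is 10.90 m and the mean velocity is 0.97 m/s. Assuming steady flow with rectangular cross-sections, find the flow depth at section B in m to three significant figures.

0.849 m

Q = A₁V₁ = (10.95×1.49) × 0.55 = 8.974 m³/s
d₂ = Q/(b₂ V₂) = 8.974/(10.90×0.97) = 0.8487 m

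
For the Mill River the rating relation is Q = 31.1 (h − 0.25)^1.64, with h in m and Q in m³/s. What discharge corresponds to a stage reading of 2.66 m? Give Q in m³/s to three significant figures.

Q = 31.1 × (2.66 − 0.25)^1.64 = 31.1 × 2.41^1.64 = 131.6 m³/s

132 m³/s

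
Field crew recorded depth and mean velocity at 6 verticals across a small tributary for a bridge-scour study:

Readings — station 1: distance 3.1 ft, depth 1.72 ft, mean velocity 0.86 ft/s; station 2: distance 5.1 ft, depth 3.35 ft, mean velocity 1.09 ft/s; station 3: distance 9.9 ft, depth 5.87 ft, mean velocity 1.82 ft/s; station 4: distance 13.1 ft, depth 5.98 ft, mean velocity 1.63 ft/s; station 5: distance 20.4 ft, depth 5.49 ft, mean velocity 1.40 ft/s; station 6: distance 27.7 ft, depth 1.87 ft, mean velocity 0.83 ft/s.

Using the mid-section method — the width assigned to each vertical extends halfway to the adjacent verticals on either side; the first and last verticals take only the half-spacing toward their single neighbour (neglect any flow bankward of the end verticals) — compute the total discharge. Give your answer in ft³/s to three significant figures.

170 ft³/s

w_1 = (5.1 − 3.1)/2 = 1 ft; q_1 = 0.86 × 1.72 × 1 = 1.479 ft³/s
w_2 = (9.9 − 3.1)/2 = 3.4 ft; q_2 = 1.09 × 3.35 × 3.4 = 12.42 ft³/s
w_3 = (13.1 − 5.1)/2 = 4 ft; q_3 = 1.82 × 5.87 × 4 = 42.73 ft³/s
w_4 = (20.4 − 9.9)/2 = 5.25 ft; q_4 = 1.63 × 5.98 × 5.25 = 51.17 ft³/s
w_5 = (27.7 − 13.1)/2 = 7.3 ft; q_5 = 1.40 × 5.49 × 7.3 = 56.11 ft³/s
w_6 = (27.7 − 20.4)/2 = 3.65 ft; q_6 = 0.83 × 1.87 × 3.65 = 5.665 ft³/s
Q = Σ qᵢ = 169.6 ft³/s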